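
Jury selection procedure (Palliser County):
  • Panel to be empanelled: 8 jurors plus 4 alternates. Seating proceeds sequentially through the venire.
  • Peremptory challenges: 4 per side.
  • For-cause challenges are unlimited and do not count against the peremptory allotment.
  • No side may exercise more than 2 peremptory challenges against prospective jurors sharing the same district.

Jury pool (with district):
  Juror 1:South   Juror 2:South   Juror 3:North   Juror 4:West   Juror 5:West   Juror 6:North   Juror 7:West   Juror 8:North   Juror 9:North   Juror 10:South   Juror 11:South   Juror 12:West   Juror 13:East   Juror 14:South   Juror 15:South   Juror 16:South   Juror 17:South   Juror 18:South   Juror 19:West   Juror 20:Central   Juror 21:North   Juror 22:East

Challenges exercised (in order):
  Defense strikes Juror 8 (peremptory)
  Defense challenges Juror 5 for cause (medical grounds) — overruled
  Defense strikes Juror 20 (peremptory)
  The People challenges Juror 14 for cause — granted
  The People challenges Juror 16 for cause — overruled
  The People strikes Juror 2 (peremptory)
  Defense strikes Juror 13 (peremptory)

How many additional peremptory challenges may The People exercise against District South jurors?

The People peremptories so far: #2 — 1 of 4 used, 3 left overall.
Against District South: #2 — 1 used; per-district cap 2 leaves 1.
Binding limit: min(3, 1) = 1.

1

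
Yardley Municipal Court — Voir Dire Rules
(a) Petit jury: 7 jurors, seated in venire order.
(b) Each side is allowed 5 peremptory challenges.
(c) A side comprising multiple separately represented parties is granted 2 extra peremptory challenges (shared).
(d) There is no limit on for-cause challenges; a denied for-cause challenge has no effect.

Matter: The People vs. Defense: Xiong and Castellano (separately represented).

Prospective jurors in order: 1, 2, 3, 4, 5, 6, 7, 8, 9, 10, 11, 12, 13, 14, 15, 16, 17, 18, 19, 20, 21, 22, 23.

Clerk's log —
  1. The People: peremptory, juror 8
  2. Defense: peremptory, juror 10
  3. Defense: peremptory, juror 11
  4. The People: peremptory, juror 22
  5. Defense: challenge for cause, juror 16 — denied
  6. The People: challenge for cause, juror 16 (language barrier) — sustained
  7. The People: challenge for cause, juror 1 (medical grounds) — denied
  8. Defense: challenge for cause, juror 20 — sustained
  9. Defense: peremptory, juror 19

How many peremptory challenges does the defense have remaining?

Defense allotment: 5 base + 2 multi-party = 7.
Defense peremptories used: #10, #11, #19 — 3 (for-cause on #16, #20 don't count).
Remaining: 7 − 3 = 4.

4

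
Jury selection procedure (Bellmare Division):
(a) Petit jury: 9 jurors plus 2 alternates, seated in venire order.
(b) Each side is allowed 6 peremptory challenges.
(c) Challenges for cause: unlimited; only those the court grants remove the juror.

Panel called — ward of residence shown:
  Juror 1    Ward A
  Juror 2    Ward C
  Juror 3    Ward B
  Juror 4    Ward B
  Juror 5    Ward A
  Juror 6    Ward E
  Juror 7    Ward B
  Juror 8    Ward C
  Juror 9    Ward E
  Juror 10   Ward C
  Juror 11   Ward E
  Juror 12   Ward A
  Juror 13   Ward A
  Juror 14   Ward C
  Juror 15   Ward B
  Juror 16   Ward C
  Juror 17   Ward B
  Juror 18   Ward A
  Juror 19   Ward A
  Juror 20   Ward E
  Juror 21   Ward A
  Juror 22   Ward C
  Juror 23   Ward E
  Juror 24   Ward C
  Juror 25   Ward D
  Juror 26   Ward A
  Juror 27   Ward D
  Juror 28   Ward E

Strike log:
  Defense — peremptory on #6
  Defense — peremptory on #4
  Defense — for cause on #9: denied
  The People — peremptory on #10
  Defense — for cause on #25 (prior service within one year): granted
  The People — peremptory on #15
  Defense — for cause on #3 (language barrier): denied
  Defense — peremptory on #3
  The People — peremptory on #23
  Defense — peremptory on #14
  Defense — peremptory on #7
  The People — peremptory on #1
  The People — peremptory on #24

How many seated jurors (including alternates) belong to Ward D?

Removed: #1, #3, #4, #6, #7, #10, #14, #15, #23, #24, #25.
Seated (11 incl. alternates): #2, #5, #8, #9, #11, #12, #13, #16, #17, #18, #19.
None of those are in Ward D → 0.

0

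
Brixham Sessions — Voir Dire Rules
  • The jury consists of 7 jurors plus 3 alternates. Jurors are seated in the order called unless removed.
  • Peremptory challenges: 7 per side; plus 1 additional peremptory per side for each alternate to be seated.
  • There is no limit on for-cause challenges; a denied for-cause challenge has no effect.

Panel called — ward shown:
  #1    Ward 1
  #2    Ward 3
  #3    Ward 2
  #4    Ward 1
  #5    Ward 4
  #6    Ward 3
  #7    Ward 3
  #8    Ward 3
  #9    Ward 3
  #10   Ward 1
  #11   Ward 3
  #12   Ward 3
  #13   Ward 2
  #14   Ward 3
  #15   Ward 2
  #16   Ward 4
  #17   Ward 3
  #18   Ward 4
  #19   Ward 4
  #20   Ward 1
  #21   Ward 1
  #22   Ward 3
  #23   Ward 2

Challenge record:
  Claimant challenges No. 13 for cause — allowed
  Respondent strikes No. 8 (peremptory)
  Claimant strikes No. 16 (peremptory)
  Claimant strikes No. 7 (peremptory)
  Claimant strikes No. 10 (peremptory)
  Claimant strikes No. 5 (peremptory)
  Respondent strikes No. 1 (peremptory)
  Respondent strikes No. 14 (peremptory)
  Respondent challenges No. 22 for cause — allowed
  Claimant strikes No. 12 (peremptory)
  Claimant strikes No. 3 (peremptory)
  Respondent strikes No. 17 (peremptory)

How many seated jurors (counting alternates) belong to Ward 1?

Removed: #1, #3, #5, #7, #8, #10, #12, #13, #14, #16, #17, #22.
Seated (10 incl. alternates): #2, #4, #6, #9, #11, #15, #18, #19, #20, #21.
Of those, in Ward 1: #4, #20, #21 → 3.

3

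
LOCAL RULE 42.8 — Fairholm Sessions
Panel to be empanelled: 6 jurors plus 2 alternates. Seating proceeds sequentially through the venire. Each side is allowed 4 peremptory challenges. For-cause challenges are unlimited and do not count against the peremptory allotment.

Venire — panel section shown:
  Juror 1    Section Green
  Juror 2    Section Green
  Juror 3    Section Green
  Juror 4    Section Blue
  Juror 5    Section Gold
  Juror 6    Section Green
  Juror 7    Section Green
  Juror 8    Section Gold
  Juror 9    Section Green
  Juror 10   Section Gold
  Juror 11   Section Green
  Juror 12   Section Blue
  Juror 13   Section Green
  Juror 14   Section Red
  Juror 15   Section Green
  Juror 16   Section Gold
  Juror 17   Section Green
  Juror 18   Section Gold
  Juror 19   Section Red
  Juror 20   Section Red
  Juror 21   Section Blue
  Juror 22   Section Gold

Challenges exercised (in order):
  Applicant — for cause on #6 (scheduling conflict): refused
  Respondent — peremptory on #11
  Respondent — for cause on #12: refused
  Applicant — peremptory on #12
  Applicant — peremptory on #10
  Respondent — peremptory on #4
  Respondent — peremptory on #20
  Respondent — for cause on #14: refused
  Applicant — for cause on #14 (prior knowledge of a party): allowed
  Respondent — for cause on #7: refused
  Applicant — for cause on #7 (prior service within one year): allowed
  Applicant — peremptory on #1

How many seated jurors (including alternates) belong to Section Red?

Removed: #1, #4, #7, #10, #11, #12, #14, #20.
Seated (8 incl. alternates): #2, #3, #5, #6, #8, #9, #13, #15.
None of those are in Section Red → 0.

0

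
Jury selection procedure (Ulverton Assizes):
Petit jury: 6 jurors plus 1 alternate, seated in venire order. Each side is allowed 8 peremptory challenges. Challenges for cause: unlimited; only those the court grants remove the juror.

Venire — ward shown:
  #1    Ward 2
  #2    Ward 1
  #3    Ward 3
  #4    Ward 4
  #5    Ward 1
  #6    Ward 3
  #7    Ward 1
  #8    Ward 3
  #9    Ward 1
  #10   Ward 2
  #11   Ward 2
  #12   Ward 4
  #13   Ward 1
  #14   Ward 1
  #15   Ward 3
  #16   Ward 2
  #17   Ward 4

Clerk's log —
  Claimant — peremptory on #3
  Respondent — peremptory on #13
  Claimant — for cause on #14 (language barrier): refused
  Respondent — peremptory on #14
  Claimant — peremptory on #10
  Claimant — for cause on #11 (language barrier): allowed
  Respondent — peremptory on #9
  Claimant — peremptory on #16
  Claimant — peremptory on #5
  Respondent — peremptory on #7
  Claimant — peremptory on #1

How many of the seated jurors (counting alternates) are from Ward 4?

3

Removed: #1, #3, #5, #7, #9, #10, #11, #13, #14, #16.
Seated (7 incl. alternates): #2, #4, #6, #8, #12, #15, #17.
Of those, in Ward 4: #4, #12, #17 → 3.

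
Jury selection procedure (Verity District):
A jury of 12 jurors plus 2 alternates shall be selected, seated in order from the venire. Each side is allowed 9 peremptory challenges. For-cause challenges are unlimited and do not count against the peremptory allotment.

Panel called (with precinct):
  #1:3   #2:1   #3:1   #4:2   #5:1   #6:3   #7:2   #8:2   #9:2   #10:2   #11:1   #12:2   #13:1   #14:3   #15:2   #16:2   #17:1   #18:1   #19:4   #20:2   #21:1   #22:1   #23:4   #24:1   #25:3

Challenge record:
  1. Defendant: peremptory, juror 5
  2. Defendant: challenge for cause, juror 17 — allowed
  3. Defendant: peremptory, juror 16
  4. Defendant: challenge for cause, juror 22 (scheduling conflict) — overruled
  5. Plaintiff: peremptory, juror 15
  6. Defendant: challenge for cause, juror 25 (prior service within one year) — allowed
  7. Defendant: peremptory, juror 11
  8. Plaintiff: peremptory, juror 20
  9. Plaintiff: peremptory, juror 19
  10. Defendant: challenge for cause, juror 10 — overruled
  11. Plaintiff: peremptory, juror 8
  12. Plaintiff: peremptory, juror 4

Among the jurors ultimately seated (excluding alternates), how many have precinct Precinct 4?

0

Removed: #4, #5, #8, #11, #15, #16, #17, #19, #20, #25.
Seated jurors 1–12: #1, #2, #3, #6, #7, #9, #10, #12, #13, #14, #18, #21 (alternates #22, #23 not counted).
None of those are in Precinct 4 → 0.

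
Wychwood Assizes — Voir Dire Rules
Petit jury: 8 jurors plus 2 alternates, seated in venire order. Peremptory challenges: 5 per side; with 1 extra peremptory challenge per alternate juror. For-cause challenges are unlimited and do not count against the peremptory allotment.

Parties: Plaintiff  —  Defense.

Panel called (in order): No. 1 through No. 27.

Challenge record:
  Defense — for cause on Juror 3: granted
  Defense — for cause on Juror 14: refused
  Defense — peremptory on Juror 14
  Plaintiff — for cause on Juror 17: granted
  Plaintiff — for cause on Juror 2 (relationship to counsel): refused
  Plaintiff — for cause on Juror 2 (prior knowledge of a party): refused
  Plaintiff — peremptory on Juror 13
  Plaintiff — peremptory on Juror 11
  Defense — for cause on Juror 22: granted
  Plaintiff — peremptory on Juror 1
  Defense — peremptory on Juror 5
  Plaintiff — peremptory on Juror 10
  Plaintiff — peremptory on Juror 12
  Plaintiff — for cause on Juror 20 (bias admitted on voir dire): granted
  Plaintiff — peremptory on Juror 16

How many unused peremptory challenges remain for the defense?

5

Defense allotment: 5 base + 1 × 2 alternates = 7.
Defense peremptories used: #14, #5 — 2 (for-cause on #3, #14, #22 don't count).
Remaining: 7 − 2 = 5.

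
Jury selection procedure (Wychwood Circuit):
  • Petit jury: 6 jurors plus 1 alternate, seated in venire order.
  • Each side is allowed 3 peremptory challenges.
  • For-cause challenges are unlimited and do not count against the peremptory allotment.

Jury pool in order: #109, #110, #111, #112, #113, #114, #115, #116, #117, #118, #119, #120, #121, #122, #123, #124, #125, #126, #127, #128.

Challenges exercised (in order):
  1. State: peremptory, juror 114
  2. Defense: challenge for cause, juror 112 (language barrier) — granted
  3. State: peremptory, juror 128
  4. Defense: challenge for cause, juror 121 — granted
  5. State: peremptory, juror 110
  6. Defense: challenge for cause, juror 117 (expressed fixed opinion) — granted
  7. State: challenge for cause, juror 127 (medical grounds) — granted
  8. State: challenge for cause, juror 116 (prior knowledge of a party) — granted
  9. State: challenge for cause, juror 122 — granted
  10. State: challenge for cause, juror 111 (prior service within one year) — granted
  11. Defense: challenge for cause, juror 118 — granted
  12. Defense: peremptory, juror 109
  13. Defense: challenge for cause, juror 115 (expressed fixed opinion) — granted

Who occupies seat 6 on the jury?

Removed: #109, #110, #111, #112, #114, #115, #116, #117, #118, #121, #122, #127, #128.
Filling seats in venire order through position 6: #113, #119, #120, #123, #124, #125.
So seat 6 is #125.

125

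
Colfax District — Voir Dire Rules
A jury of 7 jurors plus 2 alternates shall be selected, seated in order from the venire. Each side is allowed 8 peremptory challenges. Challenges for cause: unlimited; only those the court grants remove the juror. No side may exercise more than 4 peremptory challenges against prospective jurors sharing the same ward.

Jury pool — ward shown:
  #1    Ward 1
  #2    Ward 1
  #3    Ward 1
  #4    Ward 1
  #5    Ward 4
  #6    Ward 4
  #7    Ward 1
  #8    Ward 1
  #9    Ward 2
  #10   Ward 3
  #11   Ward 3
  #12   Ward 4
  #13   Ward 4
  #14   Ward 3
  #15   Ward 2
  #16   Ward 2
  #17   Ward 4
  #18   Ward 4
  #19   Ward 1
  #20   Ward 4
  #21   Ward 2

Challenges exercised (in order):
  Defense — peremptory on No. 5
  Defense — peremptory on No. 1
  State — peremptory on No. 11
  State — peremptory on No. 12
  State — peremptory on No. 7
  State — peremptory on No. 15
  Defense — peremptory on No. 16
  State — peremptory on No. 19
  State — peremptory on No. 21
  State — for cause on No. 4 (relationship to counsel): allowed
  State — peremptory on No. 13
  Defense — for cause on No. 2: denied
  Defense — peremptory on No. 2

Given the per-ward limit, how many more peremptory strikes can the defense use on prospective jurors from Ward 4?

Defense peremptories so far: #5, #1, #16, #2 — 4 of 8 used, 4 left overall.
Against Ward 4: #5 — 1 used; per-ward cap 4 leaves 3.
Binding limit: min(4, 3) = 3.

3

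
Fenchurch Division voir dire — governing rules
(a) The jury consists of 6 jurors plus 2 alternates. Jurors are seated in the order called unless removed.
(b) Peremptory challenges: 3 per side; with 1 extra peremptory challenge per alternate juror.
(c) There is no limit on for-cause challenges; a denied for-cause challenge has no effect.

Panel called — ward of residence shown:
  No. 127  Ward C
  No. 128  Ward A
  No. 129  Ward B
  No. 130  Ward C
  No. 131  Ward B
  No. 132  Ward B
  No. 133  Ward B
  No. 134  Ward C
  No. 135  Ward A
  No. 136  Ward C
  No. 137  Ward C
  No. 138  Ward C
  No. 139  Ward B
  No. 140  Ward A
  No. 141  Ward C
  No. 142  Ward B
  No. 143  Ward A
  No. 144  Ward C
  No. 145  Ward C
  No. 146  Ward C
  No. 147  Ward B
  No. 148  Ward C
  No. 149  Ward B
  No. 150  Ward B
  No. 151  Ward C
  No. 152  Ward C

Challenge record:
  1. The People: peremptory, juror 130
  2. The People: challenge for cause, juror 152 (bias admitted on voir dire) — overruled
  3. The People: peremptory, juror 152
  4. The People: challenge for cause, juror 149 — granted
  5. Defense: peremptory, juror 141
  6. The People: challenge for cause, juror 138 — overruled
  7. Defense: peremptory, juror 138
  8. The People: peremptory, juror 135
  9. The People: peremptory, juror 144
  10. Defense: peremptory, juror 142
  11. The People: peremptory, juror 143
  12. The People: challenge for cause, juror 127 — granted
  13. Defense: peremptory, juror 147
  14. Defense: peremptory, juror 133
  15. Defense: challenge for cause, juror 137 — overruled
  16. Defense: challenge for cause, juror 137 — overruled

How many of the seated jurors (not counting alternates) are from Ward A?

Removed: #127, #130, #133, #135, #138, #141, #142, #143, #144, #147, #149, #152.
Seated jurors 1–6: #128, #129, #131, #132, #134, #136 (alternates #137, #139 not counted).
Of those, in Ward A: #128 → 1.

1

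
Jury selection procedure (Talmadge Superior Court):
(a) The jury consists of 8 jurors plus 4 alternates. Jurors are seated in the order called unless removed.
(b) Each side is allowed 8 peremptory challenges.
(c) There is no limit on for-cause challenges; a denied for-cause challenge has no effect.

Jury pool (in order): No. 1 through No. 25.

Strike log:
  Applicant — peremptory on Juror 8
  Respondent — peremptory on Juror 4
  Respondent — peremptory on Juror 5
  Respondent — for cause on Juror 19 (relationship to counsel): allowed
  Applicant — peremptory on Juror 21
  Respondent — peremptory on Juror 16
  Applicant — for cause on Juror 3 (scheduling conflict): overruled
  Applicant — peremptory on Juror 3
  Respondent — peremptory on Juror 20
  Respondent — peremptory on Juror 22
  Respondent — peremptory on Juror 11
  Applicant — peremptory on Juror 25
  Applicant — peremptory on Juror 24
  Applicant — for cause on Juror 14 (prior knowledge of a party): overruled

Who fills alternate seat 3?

Removed: #3, #4, #5, #8, #11, #16, #19, #20, #21, #22, #24, #25. (#14 stays — for-cause denied.)
Seating in order: seats 1–8 → #1, #2, #6, #7, #9, #10, #12, #13; alternates → #14, #15, #17, #18.
So alternate 3 is #17.

17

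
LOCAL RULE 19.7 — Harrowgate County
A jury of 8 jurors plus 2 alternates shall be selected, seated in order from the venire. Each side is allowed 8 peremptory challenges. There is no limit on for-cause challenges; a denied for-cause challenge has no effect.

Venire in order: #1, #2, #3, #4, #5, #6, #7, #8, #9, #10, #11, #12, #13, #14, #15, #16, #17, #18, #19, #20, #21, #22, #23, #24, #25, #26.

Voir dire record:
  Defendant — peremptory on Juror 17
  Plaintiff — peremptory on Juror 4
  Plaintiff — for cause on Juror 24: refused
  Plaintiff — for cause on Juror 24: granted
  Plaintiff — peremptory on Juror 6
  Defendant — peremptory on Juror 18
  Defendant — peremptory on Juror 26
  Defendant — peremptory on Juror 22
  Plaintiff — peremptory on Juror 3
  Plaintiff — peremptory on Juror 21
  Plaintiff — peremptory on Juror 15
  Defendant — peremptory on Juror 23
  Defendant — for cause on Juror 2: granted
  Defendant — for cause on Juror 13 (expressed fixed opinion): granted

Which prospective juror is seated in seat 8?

12

Removed: #2, #3, #4, #6, #13, #15, #17, #18, #21, #22, #23, #24, #26.
Seating in order: seats 1–8 → #1, #5, #7, #8, #9, #10, #11, #12; alternates → #14, #16.
So seat 8 is #12.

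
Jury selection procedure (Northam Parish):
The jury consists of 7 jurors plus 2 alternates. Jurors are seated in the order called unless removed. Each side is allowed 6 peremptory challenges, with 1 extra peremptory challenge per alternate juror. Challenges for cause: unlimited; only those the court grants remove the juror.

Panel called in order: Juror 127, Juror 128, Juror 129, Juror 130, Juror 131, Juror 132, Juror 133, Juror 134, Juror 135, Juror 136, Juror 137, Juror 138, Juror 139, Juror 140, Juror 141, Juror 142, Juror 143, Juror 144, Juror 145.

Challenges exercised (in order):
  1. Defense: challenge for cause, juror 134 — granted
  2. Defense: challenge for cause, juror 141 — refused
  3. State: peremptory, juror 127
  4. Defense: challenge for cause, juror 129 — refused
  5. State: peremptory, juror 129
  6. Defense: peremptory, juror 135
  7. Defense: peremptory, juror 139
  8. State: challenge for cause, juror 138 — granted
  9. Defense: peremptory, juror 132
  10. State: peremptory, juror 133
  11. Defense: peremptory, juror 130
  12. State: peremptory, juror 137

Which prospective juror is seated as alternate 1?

Removed: #127, #129, #130, #132, #133, #134, #135, #137, #138, #139. (#141 stays — for-cause denied.)
Seating in order: seats 1–7 → #128, #131, #136, #140, #141, #142, #143; alternates → #144, #145.
So alternate 1 is #144.

144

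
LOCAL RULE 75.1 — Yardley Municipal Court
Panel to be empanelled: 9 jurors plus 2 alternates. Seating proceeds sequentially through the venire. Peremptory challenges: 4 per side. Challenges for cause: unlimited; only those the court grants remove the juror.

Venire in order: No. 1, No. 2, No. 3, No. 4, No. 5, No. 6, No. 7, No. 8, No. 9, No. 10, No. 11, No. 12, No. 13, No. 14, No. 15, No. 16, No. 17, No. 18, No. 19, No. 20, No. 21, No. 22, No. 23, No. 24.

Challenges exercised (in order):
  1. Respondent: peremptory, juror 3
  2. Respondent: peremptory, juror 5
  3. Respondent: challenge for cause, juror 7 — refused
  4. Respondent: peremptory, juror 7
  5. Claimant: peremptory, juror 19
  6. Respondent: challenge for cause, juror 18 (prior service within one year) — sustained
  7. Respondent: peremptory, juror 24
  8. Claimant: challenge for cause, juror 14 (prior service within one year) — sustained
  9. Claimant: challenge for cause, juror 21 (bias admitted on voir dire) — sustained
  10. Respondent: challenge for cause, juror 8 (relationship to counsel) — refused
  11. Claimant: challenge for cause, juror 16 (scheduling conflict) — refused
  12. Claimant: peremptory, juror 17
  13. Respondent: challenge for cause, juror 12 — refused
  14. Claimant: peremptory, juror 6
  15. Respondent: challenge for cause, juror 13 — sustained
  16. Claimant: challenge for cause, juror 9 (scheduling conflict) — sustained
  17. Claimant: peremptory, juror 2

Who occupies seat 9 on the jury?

Removed: #2, #3, #5, #6, #7, #9, #13, #14, #17, #18, #19, #21, #24. (#8, #12, #16 stay — for-cause denied.)
Seating in order: seats 1–9 → #1, #4, #8, #10, #11, #12, #15, #16, #20; alternates → #22, #23.
So seat 9 is #20.

20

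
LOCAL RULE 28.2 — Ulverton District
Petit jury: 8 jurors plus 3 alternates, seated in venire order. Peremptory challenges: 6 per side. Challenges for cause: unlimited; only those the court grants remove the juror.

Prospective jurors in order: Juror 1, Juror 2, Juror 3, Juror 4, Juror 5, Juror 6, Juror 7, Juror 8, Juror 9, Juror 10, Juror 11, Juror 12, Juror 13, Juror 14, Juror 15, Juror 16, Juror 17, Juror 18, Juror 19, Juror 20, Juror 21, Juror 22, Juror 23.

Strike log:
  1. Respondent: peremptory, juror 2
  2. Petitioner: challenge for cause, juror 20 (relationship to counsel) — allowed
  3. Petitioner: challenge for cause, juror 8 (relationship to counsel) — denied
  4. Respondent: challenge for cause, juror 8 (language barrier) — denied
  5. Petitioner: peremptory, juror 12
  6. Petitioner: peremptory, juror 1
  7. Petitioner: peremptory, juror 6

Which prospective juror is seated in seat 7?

10

Removed: #1, #2, #6, #12, #20. (#8 stays — for-cause denied.)
Filling seats in venire order through position 7: #3, #4, #5, #7, #8, #9, #10.
So seat 7 is #10.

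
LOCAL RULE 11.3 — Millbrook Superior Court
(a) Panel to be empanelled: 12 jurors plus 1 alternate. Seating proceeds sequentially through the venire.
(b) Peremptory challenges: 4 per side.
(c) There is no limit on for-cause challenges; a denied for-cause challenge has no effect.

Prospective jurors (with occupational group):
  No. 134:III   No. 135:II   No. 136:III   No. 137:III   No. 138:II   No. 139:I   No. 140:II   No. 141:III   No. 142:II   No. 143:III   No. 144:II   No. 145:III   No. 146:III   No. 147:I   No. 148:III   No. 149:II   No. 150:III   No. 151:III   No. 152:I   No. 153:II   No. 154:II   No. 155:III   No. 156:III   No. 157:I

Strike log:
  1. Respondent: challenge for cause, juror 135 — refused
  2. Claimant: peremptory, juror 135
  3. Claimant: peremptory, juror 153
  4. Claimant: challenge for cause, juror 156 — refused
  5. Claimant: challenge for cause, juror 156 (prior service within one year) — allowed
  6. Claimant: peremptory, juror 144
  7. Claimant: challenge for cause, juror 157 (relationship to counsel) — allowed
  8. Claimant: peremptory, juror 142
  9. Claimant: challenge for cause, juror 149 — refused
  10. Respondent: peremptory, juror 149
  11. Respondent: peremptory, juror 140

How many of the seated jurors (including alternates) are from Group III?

10

Removed: #135, #140, #142, #144, #149, #153, #156, #157.
Seated (13 incl. alternates): #134, #136, #137, #138, #139, #141, #143, #145, #146, #147, #148, #150, #151.
Of those, in Group III: #134, #136, #137, #141, #143, #145, #146, #148, #150, #151 → 10.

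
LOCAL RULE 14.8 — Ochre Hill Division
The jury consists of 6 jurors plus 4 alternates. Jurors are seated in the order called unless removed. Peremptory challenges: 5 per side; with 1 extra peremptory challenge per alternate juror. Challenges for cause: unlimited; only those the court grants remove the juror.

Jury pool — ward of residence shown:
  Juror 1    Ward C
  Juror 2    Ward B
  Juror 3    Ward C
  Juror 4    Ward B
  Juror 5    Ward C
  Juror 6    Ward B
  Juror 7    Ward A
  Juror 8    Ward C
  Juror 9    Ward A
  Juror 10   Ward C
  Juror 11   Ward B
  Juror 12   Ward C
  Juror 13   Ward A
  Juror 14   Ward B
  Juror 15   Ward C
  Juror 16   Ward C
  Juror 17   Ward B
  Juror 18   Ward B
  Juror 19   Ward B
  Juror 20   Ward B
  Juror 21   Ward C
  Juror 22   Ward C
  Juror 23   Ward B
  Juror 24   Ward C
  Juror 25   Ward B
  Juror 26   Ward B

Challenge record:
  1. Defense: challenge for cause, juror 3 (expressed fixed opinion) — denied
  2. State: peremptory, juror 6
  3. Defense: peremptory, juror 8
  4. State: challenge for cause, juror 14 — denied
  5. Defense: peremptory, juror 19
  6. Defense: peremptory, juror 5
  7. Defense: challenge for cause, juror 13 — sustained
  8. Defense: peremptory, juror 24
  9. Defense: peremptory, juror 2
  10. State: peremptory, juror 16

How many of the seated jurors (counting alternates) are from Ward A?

Removed: #2, #5, #6, #8, #13, #16, #19, #24.
Seated (10 incl. alternates): #1, #3, #4, #7, #9, #10, #11, #12, #14, #15.
Of those, in Ward A: #7, #9 → 2.

2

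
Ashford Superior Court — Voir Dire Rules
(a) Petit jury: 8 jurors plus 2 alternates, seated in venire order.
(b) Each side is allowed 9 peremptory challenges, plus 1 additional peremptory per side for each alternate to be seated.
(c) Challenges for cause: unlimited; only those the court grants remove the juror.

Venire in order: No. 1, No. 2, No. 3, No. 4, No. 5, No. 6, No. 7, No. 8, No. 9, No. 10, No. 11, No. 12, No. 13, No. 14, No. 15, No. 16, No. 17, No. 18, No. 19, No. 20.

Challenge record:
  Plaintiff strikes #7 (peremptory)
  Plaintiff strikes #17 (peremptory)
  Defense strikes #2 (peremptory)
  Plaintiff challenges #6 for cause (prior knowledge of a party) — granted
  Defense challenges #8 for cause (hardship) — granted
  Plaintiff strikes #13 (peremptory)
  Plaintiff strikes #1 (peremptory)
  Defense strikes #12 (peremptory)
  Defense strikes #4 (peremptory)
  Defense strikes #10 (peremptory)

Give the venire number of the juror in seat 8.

18

Removed: #1, #2, #4, #6, #7, #8, #10, #12, #13, #17.
Filling seats in venire order through position 8: #3, #5, #9, #11, #14, #15, #16, #18.
So seat 8 is #18.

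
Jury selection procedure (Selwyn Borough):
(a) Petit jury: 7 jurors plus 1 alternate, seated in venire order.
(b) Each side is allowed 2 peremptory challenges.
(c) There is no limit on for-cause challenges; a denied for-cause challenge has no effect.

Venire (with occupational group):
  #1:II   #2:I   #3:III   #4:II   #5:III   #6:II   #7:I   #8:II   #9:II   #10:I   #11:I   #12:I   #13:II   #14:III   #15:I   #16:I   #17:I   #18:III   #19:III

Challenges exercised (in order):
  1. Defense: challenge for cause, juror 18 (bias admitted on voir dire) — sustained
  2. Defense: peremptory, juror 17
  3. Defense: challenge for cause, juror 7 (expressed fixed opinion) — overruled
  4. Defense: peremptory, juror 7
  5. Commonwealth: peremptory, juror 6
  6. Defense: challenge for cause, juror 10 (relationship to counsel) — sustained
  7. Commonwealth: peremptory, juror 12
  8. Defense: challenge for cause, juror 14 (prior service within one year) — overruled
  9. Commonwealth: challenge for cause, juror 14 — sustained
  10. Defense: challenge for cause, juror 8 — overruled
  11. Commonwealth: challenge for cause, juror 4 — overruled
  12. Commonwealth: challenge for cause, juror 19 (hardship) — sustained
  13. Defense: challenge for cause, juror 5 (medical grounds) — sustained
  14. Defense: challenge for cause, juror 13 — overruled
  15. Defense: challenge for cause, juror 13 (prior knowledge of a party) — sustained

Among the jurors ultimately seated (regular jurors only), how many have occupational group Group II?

Removed: #5, #6, #7, #10, #12, #13, #14, #17, #18, #19.
Seated jurors 1–7: #1, #2, #3, #4, #8, #9, #11 (alternates #15 not counted).
Of those, in Group II: #1, #4, #8, #9 → 4.

4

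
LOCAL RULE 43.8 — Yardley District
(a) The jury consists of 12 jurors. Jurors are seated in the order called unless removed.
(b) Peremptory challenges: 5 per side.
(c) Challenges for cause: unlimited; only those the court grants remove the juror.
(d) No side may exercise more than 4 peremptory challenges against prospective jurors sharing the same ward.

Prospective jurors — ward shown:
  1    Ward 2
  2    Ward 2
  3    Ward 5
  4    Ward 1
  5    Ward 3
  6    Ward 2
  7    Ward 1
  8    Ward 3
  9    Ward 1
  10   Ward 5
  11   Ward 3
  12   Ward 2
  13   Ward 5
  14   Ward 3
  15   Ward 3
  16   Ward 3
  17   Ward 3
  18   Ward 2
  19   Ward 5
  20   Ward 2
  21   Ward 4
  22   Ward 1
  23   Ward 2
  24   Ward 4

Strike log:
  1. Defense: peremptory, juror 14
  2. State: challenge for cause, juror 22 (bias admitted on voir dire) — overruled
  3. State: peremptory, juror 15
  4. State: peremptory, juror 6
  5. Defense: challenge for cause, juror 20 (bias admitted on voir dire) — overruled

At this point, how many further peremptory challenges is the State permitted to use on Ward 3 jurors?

State peremptories so far: #15, #6 — 2 of 5 used, 3 left overall.
Against Ward 3: #15 — 1 used; per-ward cap 4 leaves 3.
Binding limit: min(3, 3) = 3.

3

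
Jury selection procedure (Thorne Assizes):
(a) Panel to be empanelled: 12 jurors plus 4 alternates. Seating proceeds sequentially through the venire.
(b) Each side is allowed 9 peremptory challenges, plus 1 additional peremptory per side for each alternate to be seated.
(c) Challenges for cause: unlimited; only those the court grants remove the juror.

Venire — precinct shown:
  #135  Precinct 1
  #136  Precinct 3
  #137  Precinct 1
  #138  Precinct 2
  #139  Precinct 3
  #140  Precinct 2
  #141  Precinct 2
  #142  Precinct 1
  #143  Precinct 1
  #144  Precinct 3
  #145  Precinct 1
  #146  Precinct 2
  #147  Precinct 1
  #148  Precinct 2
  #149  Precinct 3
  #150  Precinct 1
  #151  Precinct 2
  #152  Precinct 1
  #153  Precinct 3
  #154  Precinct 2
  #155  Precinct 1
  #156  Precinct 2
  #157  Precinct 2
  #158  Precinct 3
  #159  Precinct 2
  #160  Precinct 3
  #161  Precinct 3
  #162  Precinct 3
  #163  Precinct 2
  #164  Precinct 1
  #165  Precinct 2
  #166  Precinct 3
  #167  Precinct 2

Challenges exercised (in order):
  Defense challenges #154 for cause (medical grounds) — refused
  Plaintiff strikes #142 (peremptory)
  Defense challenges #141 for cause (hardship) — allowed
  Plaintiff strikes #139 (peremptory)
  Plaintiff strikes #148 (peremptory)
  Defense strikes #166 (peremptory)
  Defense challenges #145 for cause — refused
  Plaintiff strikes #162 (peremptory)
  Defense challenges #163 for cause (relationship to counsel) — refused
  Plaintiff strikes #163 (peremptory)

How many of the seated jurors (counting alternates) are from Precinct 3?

Removed: #139, #141, #142, #148, #162, #163, #166.
Seated (16 incl. alternates): #135, #136, #137, #138, #140, #143, #144, #145, #146, #147, #149, #150, #151, #152, #153, #154.
Of those, in Precinct 3: #136, #144, #149, #153 → 4.

4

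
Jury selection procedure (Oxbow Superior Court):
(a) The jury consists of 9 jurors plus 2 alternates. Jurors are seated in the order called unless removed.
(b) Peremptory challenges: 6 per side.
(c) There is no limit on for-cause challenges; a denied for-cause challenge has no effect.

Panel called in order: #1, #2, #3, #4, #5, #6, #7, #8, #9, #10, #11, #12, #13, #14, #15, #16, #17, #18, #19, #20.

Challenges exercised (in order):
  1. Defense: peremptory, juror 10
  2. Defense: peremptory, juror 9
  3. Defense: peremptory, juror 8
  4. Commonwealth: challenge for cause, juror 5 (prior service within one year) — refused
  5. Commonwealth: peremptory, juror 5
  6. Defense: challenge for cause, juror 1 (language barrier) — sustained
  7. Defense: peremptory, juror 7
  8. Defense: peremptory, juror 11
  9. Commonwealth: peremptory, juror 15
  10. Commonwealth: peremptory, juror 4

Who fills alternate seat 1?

19

Removed: #1, #4, #5, #7, #8, #9, #10, #11, #15.
Seating in order: seats 1–9 → #2, #3, #6, #12, #13, #14, #16, #17, #18; alternates → #19, #20.
So alternate 1 is #19.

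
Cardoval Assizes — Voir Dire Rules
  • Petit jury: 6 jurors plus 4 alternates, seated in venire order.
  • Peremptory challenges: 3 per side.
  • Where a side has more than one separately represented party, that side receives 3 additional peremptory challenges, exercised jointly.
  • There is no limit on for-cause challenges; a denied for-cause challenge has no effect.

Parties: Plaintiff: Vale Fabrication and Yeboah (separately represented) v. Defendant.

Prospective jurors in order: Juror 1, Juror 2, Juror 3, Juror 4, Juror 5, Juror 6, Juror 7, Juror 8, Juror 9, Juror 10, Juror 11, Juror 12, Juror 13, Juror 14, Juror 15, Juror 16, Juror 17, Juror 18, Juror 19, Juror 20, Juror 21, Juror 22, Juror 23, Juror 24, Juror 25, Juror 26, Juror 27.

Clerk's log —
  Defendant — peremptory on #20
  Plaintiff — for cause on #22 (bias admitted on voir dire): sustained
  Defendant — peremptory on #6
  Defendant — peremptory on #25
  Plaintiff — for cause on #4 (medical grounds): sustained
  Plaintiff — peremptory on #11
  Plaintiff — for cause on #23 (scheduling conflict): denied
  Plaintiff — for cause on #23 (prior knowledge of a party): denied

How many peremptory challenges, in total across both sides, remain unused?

5

Plaintiff allotment: 3 base + 3 multi-party = 6. Defendant allotment: 3.
Plaintiff peremptories used: #11 — 1 (for-cause on #22, #4, #23, #23 don't count).
Defendant peremptories used: #20, #6, #25 — 3.
Remaining: (6 − 1) + (3 − 3) = 5.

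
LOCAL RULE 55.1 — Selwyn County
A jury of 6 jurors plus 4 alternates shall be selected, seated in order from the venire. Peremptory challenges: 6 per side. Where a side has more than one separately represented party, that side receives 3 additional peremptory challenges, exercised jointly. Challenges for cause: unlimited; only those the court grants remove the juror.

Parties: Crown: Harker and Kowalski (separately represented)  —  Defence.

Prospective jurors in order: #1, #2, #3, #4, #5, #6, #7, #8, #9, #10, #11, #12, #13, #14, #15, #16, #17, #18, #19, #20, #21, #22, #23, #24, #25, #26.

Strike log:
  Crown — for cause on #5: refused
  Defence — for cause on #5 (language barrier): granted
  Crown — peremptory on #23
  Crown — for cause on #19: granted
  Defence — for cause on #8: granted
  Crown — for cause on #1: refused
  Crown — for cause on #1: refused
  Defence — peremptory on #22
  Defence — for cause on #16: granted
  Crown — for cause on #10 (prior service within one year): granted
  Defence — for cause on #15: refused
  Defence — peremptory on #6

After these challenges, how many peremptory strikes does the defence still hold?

Defence allotment: 6.
Defence peremptories used: #22, #6 — 2 (for-cause on #5, #8, #16, #15 don't count).
Remaining: 6 − 2 = 4.

4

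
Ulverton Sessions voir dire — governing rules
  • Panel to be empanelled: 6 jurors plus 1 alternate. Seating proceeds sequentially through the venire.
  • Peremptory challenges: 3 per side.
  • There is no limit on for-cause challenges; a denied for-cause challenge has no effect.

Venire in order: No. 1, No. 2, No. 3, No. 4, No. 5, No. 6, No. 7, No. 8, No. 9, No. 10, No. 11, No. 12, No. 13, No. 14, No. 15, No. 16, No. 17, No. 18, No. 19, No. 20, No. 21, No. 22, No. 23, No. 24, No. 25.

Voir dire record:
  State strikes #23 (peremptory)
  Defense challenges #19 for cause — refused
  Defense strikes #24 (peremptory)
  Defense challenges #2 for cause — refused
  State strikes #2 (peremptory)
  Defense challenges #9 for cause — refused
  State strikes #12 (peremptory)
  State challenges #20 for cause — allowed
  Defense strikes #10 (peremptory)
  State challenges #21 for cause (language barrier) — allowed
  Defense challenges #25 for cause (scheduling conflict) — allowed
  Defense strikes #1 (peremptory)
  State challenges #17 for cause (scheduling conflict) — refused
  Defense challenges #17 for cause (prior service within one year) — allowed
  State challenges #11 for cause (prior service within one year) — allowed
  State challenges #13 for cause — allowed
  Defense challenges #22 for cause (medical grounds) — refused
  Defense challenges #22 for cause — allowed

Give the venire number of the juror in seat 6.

Removed: #1, #2, #10, #11, #12, #13, #17, #20, #21, #22, #23, #24, #25. (#9, #19 stay — for-cause denied.)
Seating in order: seats 1–6 → #3, #4, #5, #6, #7, #8; alternates → #9.
So seat 6 is #8.

8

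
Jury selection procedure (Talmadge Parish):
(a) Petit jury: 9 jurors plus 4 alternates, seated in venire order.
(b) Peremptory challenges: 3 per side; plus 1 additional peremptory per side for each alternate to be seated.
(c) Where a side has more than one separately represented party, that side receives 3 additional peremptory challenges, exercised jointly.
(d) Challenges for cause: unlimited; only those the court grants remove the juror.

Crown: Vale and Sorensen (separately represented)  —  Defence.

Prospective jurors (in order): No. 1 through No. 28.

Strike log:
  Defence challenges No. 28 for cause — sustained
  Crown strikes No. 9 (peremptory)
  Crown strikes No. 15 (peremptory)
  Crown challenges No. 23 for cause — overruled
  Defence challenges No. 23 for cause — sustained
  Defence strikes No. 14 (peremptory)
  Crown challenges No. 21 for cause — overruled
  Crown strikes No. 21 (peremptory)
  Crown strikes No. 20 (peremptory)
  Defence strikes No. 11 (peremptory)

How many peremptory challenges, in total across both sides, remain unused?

11

Crown allotment: 3 base + 1 × 4 alternates + 3 multi-party = 10. Defence allotment: 3 base + 1 × 4 alternates = 7.
Crown peremptories used: #9, #15, #21, #20 — 4 (for-cause on #23, #21 don't count).
Defence peremptories used: #14, #11 — 2 (for-cause on #28, #23 don't count).
Remaining: (10 − 4) + (7 − 2) = 11.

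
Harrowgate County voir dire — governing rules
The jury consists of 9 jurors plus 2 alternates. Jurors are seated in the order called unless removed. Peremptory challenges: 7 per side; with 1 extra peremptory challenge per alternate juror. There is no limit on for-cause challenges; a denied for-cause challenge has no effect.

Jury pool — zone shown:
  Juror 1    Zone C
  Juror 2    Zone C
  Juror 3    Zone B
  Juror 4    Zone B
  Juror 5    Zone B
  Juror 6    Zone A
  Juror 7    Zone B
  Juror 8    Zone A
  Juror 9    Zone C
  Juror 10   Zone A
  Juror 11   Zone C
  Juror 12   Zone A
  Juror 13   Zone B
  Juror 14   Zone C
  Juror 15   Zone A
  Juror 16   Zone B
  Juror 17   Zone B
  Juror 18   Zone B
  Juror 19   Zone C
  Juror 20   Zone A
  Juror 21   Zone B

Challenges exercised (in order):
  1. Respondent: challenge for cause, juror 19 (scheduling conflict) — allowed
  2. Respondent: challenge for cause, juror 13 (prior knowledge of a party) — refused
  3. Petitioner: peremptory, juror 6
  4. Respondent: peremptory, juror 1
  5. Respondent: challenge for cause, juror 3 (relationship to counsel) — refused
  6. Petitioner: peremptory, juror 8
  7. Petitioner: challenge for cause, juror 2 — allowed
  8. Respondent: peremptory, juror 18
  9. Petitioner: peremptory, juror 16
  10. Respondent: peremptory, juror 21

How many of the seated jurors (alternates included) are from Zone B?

Removed: #1, #2, #6, #8, #16, #18, #19, #21.
Seated (11 incl. alternates): #3, #4, #5, #7, #9, #10, #11, #12, #13, #14, #15.
Of those, in Zone B: #3, #4, #5, #7, #13 → 5.

5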